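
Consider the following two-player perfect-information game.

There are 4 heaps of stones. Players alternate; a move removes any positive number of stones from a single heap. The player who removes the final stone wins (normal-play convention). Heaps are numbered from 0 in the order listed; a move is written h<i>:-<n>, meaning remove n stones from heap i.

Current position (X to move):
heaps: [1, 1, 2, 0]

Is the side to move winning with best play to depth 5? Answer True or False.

X winning at [(1,1,2,0)]: True

[(1,1,2,0)] X move#1: h0:-1:-1/(0,1,2,0), h1:-1:-1/(1,0,2,0), h2:-1:-1/(1,1,1,0), h2:-2:+1/(1,1,0,0)*
[(1,1,0,0)] O move#2: h0:-1:-1/(0,1,0,0)*, h1:-1:-1/(1,0,0,0)
[(0,1,0,0)] X move#3: h1:-1:+1/(0,0,0,0)*
[(0,0,0,0)] end (terminal -1, O#4); searched (1,1,2,0) to 5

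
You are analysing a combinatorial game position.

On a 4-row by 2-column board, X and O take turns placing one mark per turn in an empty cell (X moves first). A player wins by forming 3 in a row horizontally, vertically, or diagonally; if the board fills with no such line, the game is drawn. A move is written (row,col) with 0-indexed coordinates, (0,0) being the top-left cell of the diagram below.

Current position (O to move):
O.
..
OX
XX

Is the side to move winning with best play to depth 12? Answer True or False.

O winning at [O./../OX/XX]: True

[O./../OX/XX] O move#1: (0,1):-1/OO/../OX/XX, (1,0):+1/O./O./OX/XX*, (1,1):+0/O./.O/OX/XX
[O./O./OX/XX] end (terminal -1, X#2); searched O./../OX/XX to 12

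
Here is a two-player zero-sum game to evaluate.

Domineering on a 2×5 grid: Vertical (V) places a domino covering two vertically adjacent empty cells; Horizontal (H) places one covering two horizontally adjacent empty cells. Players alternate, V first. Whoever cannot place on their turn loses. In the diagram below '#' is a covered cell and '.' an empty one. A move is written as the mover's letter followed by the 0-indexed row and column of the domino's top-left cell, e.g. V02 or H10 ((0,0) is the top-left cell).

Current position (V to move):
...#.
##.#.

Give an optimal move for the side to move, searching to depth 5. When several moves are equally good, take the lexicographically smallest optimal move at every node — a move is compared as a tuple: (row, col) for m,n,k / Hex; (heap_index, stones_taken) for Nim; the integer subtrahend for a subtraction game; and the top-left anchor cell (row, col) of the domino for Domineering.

V's best at [...#./##.#.]: V02

[...#./##.#.] V move#1: V02:+1/..##./####.*, V04:-1/...##/##.##
[..##./####.] H move#2: H00:-1/####./####.*
[####./####.] V move#3: V04:+1/#####/#####*
[#####/#####] end (terminal -1, H#4); searched ...#./##.#. to 5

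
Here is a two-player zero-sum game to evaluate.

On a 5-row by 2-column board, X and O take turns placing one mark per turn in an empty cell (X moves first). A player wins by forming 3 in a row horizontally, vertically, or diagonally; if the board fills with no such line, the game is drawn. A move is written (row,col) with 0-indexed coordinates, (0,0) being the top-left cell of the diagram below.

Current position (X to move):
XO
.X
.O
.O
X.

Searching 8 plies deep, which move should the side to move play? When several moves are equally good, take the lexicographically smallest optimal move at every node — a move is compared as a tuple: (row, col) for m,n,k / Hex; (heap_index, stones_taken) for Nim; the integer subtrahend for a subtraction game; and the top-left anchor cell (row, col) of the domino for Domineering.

ply 1, X at XO/.X/.O/.O/X. | (1,0)=-1→XO/XX/.O/.O/X.; (2,0)=-1→XO/.X/XO/.O/X.; (3,0)=-1→XO/.X/.O/XO/X.; (4,1)=+0→XO/.X/.O/.O/XX*
ply 2, O at XO/.X/.O/.O/XX | (1,0)=+0→XO/OX/.O/.O/XX*; (2,0)=+0→XO/.X/OO/.O/XX; (3,0)=+0→XO/.X/.O/OO/XX
ply 3, X at XO/OX/.O/.O/XX | (2,0)=+0→XO/OX/XO/.O/XX*; (3,0)=+0→XO/OX/.O/XO/XX
ply 4, O at XO/OX/XO/.O/XX | (3,0)=+0→XO/OX/XO/OO/XX*
ply 5: XO/OX/XO/OO/XX is terminal +0 (X); from XO/.X/.O/.O/X. depth 8

X's best at [XO/.X/.O/.O/X.]: (4,1)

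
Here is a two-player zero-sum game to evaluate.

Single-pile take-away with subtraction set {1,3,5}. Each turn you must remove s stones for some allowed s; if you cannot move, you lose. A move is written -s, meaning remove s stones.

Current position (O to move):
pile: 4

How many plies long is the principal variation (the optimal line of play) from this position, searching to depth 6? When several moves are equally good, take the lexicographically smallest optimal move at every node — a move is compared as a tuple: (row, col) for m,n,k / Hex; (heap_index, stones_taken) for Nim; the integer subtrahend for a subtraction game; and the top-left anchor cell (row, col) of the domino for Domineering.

[4] O move#1: -1:-1/3*, -3:-1/1
[3] X move#2: -1:+1/2*, -3:+1/0
[2] O move#3: -1:-1/1*
[1] X move#4: -1:+1/0*
[0] end (terminal -1, O#5); searched 4 to 6

PV length from [4]: 4 plies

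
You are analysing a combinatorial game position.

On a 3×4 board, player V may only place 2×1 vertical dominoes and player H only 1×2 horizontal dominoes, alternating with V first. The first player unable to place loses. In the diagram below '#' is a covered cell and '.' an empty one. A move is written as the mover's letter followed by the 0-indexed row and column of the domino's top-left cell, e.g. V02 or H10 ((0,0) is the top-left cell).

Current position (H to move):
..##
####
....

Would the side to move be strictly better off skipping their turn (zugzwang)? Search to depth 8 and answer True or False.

zugzwang(..##/####/...., H) = False

[..##/####/....] H move#1: H00:+1/####/####/....*, H20:+1/..##/####/##.., H21:+1/..##/####/.##., H22:+1/..##/####/..##
[####/####/....] end (terminal -1, V#2); searched ..##/####/.... to 8
pass branch (V moves first from the same position):
  | [..##/####/....] end (terminal -1, V#1); searched ..##/####/.... to 8
H moving scores +1; H passing scores +1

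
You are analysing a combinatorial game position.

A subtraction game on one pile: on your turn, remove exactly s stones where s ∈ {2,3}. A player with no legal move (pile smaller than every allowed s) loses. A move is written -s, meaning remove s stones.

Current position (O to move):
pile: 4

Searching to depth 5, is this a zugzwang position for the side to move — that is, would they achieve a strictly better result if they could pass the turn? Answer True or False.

zugzwang(4, O) = False

ply 1, O at 4 | -2=-1→2; -3=+1→1*
ply 2: 1 is terminal -1 (X); from 4 depth 5
if O skipped the turn, X would face:
~ ply 1, X at 4 | -2=-1→2; -3=+1→1*
~ ply 2: 1 is terminal -1 (O); from 4 depth 5
compare (O): move=+1 vs pass=-1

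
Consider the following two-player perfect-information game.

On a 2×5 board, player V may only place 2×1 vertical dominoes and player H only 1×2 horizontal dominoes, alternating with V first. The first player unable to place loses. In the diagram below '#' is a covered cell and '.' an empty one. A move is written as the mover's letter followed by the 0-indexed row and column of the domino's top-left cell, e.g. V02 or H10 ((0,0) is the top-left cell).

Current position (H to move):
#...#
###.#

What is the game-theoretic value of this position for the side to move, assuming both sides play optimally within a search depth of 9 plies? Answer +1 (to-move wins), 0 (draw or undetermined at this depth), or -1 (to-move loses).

ply 1, H at #...#/###.# | H01=-1→###.#/###.#; H02=+1→#.###/###.#*
ply 2: #.###/###.# is terminal -1 (V); from #...#/###.# depth 9

value(#...#/###.#, H) = +1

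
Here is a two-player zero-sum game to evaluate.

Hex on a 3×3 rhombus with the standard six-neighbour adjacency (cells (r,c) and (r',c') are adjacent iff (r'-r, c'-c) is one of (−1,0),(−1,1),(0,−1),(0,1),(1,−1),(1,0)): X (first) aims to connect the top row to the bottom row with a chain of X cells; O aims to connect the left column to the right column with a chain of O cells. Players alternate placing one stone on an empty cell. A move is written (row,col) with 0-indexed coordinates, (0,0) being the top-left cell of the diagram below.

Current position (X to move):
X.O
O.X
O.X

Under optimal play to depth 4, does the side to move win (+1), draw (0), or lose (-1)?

p1 X@[X.O/O.X/O.X]: (0,1)[XXO/O.X/O.X]-1* (1,1)[X.O/OXX/O.X]-1 (2,1)[X.O/O.X/OXX]-1
p2 O@[XXO/O.X/O.X]: (1,1)[XXO/OOX/O.X]+1* (2,1)[XXO/O.X/OOX]-1
p3 X@[XXO/OOX/O.X] terminal -1; root [X.O/O.X/O.X] d4

value(X.O/O.X/O.X, X) = -1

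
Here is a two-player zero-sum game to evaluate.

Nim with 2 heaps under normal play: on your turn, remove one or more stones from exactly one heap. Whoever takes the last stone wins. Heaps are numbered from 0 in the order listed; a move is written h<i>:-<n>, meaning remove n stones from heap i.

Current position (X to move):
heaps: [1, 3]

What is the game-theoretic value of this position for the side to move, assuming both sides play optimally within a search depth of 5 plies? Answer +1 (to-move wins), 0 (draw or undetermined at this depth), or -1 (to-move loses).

value((1,3), X) = +1

ply 1, X at (1,3) | h0:-1=-1→(0,3); h1:-1=-1→(1,2); h1:-2=+1→(1,1)*; h1:-3=-1→(1,0)
ply 2, O at (1,1) | h0:-1=-1→(0,1)*; h1:-1=-1→(1,0)
ply 3, X at (0,1) | h1:-1=+1→(0,0)*
ply 4: (0,0) is terminal -1 (O); from (1,3) depth 5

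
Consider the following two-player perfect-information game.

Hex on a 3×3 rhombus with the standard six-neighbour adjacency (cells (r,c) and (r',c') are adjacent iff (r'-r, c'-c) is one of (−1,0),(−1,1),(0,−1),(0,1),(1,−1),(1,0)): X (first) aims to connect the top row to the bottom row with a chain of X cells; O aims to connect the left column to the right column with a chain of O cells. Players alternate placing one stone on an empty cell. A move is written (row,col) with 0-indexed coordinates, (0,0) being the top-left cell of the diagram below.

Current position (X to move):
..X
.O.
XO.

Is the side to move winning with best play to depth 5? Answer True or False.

X winning at [..X/.O./XO.]: True

[..X/.O./XO.] X move#1: (0,0):-1/X.X/.O./XO., (0,1):-1/.XX/.O./XO., (1,0):+1/..X/XO./XO.*, (1,2):+1/..X/.OX/XO., (2,2):+1/..X/.O./XOX
[..X/XO./XO.] O move#2: (0,0):-1/O.X/XO./XO.*, (0,1):-1/.OX/XO./XO., (1,2):-1/..X/XOO/XO., (2,2):-1/..X/XO./XOO
[O.X/XO./XO.] X move#3: (0,1):+1/OXX/XO./XO.*, (1,2):+1/O.X/XOX/XO., (2,2):+1/O.X/XO./XOX
[OXX/XO./XO.] end (terminal -1, O#4); searched ..X/.O./XO. to 5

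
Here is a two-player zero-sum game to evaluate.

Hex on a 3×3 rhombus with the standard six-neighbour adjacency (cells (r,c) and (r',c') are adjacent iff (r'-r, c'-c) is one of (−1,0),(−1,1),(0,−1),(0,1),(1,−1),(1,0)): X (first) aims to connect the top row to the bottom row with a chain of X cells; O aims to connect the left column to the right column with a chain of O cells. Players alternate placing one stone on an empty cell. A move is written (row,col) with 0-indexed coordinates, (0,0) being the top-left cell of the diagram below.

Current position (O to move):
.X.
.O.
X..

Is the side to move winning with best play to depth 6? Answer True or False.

ply 1, O at .X./.O./X.. | (0,0)=-1→OX./.O./X..; (0,2)=-1→.XO/.O./X..; (1,0)=+1→.X./OO./X..*; (1,2)=-1→.X./.OO/X..; (2,1)=-1→.X./.O./XO.; (2,2)=-1→.X./.O./X.O
ply 2, X at .X./OO./X.. | (0,0)=-1→XX./OO./X..*; (0,2)=-1→.XX/OO./X..; (1,2)=-1→.X./OOX/X..; (2,1)=-1→.X./OO./XX.; (2,2)=-1→.X./OO./X.X
ply 3, O at XX./OO./X.. | (0,2)=+1→XXO/OO./X..*; (1,2)=+1→XX./OOO/X..; (2,1)=+1→XX./OO./XO.; (2,2)=+1→XX./OO./X.O
ply 4: XXO/OO./X.. is terminal -1 (X); from .X./.O./X.. depth 6

O winning at [.X./.O./X..]: True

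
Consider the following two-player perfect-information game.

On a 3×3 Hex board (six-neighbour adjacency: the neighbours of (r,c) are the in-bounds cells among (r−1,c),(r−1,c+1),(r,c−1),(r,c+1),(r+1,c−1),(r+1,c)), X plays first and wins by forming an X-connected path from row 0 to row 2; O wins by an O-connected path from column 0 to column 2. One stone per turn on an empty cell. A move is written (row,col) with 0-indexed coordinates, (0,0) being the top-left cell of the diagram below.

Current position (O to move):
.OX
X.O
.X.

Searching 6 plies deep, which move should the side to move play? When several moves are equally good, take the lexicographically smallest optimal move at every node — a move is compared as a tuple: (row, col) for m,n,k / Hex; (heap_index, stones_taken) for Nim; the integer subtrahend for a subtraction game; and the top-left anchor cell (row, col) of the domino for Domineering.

ply 1, O at .OX/X.O/.X. | (0,0)=-1→OOX/X.O/.X.; (1,1)=+1→.OX/XOO/.X.*; (2,0)=-1→.OX/X.O/OX.; (2,2)=-1→.OX/X.O/.XO
ply 2, X at .OX/XOO/.X. | (0,0)=-1→XOX/XOO/.X.*; (2,0)=-1→.OX/XOO/XX.; (2,2)=-1→.OX/XOO/.XX
ply 3, O at XOX/XOO/.X. | (2,0)=+1→XOX/XOO/OX.*; (2,2)=-1→XOX/XOO/.XO
ply 4: XOX/XOO/OX. is terminal -1 (X); from .OX/X.O/.X. depth 6

O's best at [.OX/X.O/.X.]: (1,1)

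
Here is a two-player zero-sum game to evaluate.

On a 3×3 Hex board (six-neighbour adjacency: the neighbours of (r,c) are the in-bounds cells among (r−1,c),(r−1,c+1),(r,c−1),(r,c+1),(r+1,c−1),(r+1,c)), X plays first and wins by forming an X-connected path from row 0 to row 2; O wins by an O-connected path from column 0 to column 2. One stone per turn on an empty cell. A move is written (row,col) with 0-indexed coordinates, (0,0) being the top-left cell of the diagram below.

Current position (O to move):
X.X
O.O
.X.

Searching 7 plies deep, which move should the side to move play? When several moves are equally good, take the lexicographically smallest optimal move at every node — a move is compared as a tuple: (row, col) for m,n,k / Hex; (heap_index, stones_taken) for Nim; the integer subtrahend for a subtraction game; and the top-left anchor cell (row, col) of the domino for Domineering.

ply 1, O at X.X/O.O/.X. | (0,1)=-1→XOX/O.O/.X.; (1,1)=+1→X.X/OOO/.X.*; (2,0)=-1→X.X/O.O/OX.; (2,2)=-1→X.X/O.O/.XO
ply 2: X.X/OOO/.X. is terminal -1 (X); from X.X/O.O/.X. depth 7

O's best at [X.X/O.O/.X.]: (1,1)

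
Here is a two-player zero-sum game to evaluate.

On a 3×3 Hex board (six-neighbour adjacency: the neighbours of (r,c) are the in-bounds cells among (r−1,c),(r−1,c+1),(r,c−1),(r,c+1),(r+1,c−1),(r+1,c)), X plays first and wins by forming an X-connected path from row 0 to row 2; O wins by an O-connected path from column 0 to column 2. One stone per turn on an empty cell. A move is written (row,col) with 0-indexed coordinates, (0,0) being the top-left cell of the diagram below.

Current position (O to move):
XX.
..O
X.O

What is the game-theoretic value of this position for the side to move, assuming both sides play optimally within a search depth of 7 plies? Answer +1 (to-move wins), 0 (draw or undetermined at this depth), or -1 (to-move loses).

value(XX./..O/X.O, O) = -1

[XX./..O/X.O] O move#1: (0,2):-1/XXO/..O/X.O*, (1,0):-1/XX./O.O/X.O, (1,1):-1/XX./.OO/X.O, (2,1):-1/XX./..O/XOO
[XXO/..O/X.O] X move#2: (1,0):+1/XXO/X.O/X.O*, (1,1):+1/XXO/.XO/X.O, (2,1):+1/XXO/..O/XXO
[XXO/X.O/X.O] end (terminal -1, O#3); searched XX./..O/X.O to 7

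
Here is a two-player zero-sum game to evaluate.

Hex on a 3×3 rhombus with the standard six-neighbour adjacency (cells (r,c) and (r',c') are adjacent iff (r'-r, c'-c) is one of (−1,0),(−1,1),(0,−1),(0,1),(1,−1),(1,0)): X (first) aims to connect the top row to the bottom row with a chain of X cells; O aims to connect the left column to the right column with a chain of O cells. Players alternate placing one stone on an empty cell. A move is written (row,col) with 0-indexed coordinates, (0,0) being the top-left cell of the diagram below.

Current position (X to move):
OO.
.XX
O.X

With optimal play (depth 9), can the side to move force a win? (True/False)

X winning at [OO./.XX/O.X]: True

p1 X@[OO./.XX/O.X]: (0,2)[OOX/.XX/O.X]+1* (1,0)[OO./XXX/O.X]-1 (2,1)[OO./.XX/OXX]-1
p2 O@[OOX/.XX/O.X] terminal -1; root [OO./.XX/O.X] d9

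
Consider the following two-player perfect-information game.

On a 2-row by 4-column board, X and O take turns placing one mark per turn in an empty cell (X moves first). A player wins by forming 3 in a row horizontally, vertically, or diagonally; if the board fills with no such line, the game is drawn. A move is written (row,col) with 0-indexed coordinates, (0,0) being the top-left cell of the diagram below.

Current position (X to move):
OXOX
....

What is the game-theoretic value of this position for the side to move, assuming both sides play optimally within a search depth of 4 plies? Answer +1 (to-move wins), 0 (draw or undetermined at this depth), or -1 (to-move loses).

value(OXOX/...., X) = 0

p1 X@[OXOX/....]: (1,0)[OXOX/X...]+0* (1,1)[OXOX/.X..]+0 (1,2)[OXOX/..X.]+0 (1,3)[OXOX/...X]+0
p2 O@[OXOX/X...]: (1,1)[OXOX/XO..]+0* (1,2)[OXOX/X.O.]+0 (1,3)[OXOX/X..O]+0
p3 X@[OXOX/XO..]: (1,2)[OXOX/XOX.]+0* (1,3)[OXOX/XO.X]+0
p4 O@[OXOX/XOX.]: (1,3)[OXOX/XOXO]+0*
p5 X@[OXOX/XOXO] terminal +0; root [OXOX/....] d4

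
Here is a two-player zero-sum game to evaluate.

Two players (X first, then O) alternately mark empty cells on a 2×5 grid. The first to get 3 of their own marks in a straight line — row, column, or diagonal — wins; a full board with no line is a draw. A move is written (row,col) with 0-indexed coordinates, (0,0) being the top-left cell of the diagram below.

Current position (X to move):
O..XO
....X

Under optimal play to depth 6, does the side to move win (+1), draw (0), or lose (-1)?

[O..XO/....X] X move#1: (0,1):+0/OX.XO/....X*, (0,2):+0/O.XXO/....X, (1,0):+0/O..XO/X...X, (1,1):+0/O..XO/.X..X, (1,2):+0/O..XO/..X.X, (1,3):+0/O..XO/...XX
[OX.XO/....X] O move#2: (0,2):+0/OXOXO/....X*, (1,0):-1/OX.XO/O...X, (1,1):-1/OX.XO/.O..X, (1,2):-1/OX.XO/..O.X, (1,3):-1/OX.XO/...OX
[OXOXO/....X] X move#3: (1,0):+0/OXOXO/X...X*, (1,1):+0/OXOXO/.X..X, (1,2):+0/OXOXO/..X.X, (1,3):+0/OXOXO/...XX
[OXOXO/X...X] O move#4: (1,1):+0/OXOXO/XO..X*, (1,2):+0/OXOXO/X.O.X, (1,3):+0/OXOXO/X..OX
[OXOXO/XO..X] X move#5: (1,2):+0/OXOXO/XOX.X*, (1,3):+0/OXOXO/XO.XX
[OXOXO/XOX.X] O move#6: (1,3):+0/OXOXO/XOXOX*
[OXOXO/XOXOX] end (terminal +0, X#7); searched O..XO/....X to 6

value(O..XO/....X, X) = 0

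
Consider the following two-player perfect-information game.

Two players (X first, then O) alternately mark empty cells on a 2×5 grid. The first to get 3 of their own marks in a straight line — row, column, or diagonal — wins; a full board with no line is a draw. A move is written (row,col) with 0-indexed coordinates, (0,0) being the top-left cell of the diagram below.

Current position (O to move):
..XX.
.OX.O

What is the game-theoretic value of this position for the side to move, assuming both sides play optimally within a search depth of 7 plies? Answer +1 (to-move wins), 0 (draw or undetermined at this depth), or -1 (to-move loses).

value(..XX./.OX.O, O) = -1

[..XX./.OX.O] O move#1: (0,0):-1/O.XX./.OX.O*, (0,1):-1/.OXX./.OX.O, (0,4):-1/..XXO/.OX.O, (1,0):-1/..XX./OOX.O, (1,3):-1/..XX./.OXOO
[O.XX./.OX.O] X move#2: (0,1):+1/OXXX./.OX.O*, (0,4):+1/O.XXX/.OX.O, (1,0):+1/O.XX./XOX.O, (1,3):+1/O.XX./.OXXO
[OXXX./.OX.O] end (terminal -1, O#3); searched ..XX./.OX.O to 7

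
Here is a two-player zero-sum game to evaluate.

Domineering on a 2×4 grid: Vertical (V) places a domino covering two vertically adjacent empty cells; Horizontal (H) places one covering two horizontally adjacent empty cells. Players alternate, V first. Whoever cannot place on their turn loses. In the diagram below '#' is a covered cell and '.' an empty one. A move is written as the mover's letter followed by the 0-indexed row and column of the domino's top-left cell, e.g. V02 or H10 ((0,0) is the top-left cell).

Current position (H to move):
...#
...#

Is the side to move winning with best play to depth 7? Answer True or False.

ply 1, H at ...#/...# | H00=+1→##.#/...#*; H01=+1→.###/...#; H10=+1→...#/##.#; H11=+1→...#/.###
ply 2, V at ##.#/...# | V02=-1→####/..##*
ply 3, H at ####/..## | H10=+1→####/####*
ply 4: ####/#### is terminal -1 (V); from ...#/...# depth 7

H winning at [...#/...#]: True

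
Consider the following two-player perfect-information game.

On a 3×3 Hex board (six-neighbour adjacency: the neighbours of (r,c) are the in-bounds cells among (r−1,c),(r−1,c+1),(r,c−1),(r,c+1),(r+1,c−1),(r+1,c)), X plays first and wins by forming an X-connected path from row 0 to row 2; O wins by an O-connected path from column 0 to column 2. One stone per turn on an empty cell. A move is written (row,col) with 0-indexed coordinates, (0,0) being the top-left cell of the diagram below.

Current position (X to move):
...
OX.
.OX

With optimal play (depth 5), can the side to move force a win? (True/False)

p1 X@[.../OX./.OX]: (0,0)[X../OX./.OX]+1* (0,1)[.X./OX./.OX]+1 (0,2)[..X/OX./.OX]+1 (1,2)[.../OXX/.OX]+1 (2,0)[.../OX./XOX]+1
p2 O@[X../OX./.OX]: (0,1)[XO./OX./.OX]-1* (0,2)[X.O/OX./.OX]-1 (1,2)[X../OXO/.OX]-1 (2,0)[X../OX./OOX]-1
p3 X@[XO./OX./.OX]: (0,2)[XOX/OX./.OX]+1* (1,2)[XO./OXX/.OX]-1 (2,0)[XO./OX./XOX]-1
p4 O@[XOX/OX./.OX]: (1,2)[XOX/OXO/.OX]-1* (2,0)[XOX/OX./OOX]-1
p5 X@[XOX/OXO/.OX]: (2,0)[XOX/OXO/XOX]+1*
p6 O@[XOX/OXO/XOX] terminal -1; root [.../OX./.OX] d5

X winning at [.../OX./.OX]: True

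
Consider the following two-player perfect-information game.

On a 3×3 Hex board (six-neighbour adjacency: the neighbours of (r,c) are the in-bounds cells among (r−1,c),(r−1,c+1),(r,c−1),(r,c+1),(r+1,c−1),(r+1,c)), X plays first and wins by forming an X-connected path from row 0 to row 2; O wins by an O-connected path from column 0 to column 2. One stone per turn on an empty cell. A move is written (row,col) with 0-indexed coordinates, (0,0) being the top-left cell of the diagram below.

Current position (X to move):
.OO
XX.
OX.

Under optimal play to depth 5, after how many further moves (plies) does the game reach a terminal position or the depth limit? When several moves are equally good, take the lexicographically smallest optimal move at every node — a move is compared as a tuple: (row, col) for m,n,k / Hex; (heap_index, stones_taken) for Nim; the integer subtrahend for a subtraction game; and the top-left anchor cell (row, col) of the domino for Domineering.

PV length from [.OO/XX./OX.]: 1 ply

[.OO/XX./OX.] X move#1: (0,0):+1/XOO/XX./OX.*, (1,2):-1/.OO/XXX/OX., (2,2):-1/.OO/XX./OXX
[XOO/XX./OX.] end (terminal -1, O#2); searched .OO/XX./OX. to 5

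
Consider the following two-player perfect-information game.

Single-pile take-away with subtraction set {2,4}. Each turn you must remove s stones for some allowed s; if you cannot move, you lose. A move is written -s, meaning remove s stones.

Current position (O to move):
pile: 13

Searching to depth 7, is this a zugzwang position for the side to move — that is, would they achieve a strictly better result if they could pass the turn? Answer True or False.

ply 1, O at 13 | -2=-1→11*; -4=-1→9
ply 2, X at 11 | -2=-1→9; -4=+1→7*
ply 3, O at 7 | -2=-1→5*; -4=-1→3
ply 4, X at 5 | -2=-1→3; -4=+1→1*
ply 5: 1 is terminal -1 (O); from 13 depth 7
if O skipped the turn, X would face:
~ ply 1, X at 13 | -2=-1→11*; -4=-1→9
~ ply 2, O at 11 | -2=-1→9; -4=+1→7*
~ ply 3, X at 7 | -2=-1→5*; -4=-1→3
~ ply 4, O at 5 | -2=-1→3; -4=+1→1*
~ ply 5: 1 is terminal -1 (X); from 13 depth 7
compare (O): move=-1 vs pass=+1

zugzwang(13, O) = True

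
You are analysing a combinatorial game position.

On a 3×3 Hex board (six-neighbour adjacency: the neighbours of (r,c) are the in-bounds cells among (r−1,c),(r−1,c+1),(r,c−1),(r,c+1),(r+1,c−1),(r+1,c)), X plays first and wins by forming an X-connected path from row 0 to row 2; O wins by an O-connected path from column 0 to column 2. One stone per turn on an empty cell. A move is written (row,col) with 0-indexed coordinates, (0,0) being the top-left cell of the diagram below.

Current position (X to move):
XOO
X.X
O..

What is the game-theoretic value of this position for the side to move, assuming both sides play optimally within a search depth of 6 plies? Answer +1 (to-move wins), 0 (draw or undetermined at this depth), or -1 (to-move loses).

ply 1, X at XOO/X.X/O.. | (1,1)=+1→XOO/XXX/O..*; (2,1)=-1→XOO/X.X/OX.; (2,2)=-1→XOO/X.X/O.X
ply 2, O at XOO/XXX/O.. | (2,1)=-1→XOO/XXX/OO.*; (2,2)=-1→XOO/XXX/O.O
ply 3, X at XOO/XXX/OO. | (2,2)=+1→XOO/XXX/OOX*
ply 4: XOO/XXX/OOX is terminal -1 (O); from XOO/X.X/O.. depth 6

value(XOO/X.X/O.., X) = +1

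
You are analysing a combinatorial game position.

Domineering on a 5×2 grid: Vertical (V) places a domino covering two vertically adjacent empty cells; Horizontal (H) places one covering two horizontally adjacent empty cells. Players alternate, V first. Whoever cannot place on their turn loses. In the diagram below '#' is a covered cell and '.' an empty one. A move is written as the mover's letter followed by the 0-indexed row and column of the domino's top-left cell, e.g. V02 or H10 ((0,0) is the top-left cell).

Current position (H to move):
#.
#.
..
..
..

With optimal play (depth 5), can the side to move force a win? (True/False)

[#./#./../../..] H move#1: H20:-1/#./#./##/../.., H30:+1/#./#./../##/..*, H40:-1/#./#./../../##
[#./#./../##/..] V move#2: V01:-1/##/##/../##/..*, V11:-1/#./##/.#/##/..
[##/##/../##/..] H move#3: H20:+1/##/##/##/##/..*, H40:+1/##/##/../##/##
[##/##/##/##/..] end (terminal -1, V#4); searched #./#./../../.. to 5

H winning at [#./#./../../..]: True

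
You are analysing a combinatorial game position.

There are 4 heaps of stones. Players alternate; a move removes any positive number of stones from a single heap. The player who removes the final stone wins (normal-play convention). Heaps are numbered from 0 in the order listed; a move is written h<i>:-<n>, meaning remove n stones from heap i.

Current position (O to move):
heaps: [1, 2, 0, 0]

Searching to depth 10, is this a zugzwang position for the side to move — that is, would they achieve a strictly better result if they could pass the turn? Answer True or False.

zugzwang((1,2,0,0), O) = False

p1 O@[(1,2,0,0)]: h0:-1[(0,2,0,0)]-1 h1:-1[(1,1,0,0)]+1* h1:-2[(1,0,0,0)]-1
p2 X@[(1,1,0,0)]: h0:-1[(0,1,0,0)]-1* h1:-1[(1,0,0,0)]-1
p3 O@[(0,1,0,0)]: h1:-1[(0,0,0,0)]+1*
p4 X@[(0,0,0,0)] terminal -1; root [(1,2,0,0)] d10
if O skipped the turn, X would face:
~ p1 X@[(1,2,0,0)]: h0:-1[(0,2,0,0)]-1 h1:-1[(1,1,0,0)]+1* h1:-2[(1,0,0,0)]-1
~ p2 O@[(1,1,0,0)]: h0:-1[(0,1,0,0)]-1* h1:-1[(1,0,0,0)]-1
~ p3 X@[(0,1,0,0)]: h1:-1[(0,0,0,0)]+1*
~ p4 O@[(0,0,0,0)] terminal -1; root [(1,2,0,0)] d10
compare (O): move=+1 vs pass=-1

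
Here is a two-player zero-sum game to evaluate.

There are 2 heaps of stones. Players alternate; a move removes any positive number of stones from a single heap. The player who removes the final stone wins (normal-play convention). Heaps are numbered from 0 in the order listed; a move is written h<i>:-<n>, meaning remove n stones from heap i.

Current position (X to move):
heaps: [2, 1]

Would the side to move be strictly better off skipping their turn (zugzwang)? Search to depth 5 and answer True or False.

zugzwang((2,1), X) = False

[(2,1)] X move#1: h0:-1:+1/(1,1)*, h0:-2:-1/(0,1), h1:-1:-1/(2,0)
[(1,1)] O move#2: h0:-1:-1/(0,1)*, h1:-1:-1/(1,0)
[(0,1)] X move#3: h1:-1:+1/(0,0)*
[(0,0)] end (terminal -1, O#4); searched (2,1) to 5
suppose X passes — search the same position with O to move:
pass> [(2,1)] O move#1: h0:-1:+1/(1,1)*, h0:-2:-1/(0,1), h1:-1:-1/(2,0)
pass> [(1,1)] X move#2: h0:-1:-1/(0,1)*, h1:-1:-1/(1,0)
pass> [(0,1)] O move#3: h1:-1:+1/(0,0)*
pass> [(0,0)] end (terminal -1, X#4); searched (2,1) to 5
for X: play +1, pass -1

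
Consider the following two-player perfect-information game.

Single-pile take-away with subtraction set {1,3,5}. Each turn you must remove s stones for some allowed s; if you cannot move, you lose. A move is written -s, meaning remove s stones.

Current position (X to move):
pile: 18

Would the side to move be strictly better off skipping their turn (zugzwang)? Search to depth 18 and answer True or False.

[18] X move#1: -1:-1/17*, -3:-1/15, -5:-1/13
[17] O move#2: -1:+1/16*, -3:+1/14, -5:+1/12
[16] X move#3: -1:-1/15*, -3:-1/13, -5:-1/11
[15] O move#4: -1:+1/14*, -3:+1/12, -5:+1/10
[14] X move#5: -1:-1/13*, -3:-1/11, -5:-1/9
[13] O move#6: -1:+1/12*, -3:+1/10, -5:+1/8
[12] X move#7: -1:-1/11*, -3:-1/9, -5:-1/7
[11] O move#8: -1:+1/10*, -3:+1/8, -5:+1/6
[10] X move#9: -1:-1/9*, -3:-1/7, -5:-1/5
[9] O move#10: -1:+1/8*, -3:+1/6, -5:+1/4
[8] X move#11: -1:-1/7*, -3:-1/5, -5:-1/3
[7] O move#12: -1:+1/6*, -3:+1/4, -5:+1/2
[6] X move#13: -1:-1/5*, -3:-1/3, -5:-1/1
[5] O move#14: -1:+1/4*, -3:+1/2, -5:+1/0
[4] X move#15: -1:-1/3*, -3:-1/1
[3] O move#16: -1:+1/2*, -3:+1/0
[2] X move#17: -1:-1/1*
[1] O move#18: -1:+1/0*
[0] end (terminal -1, X#19); searched 18 to 18
suppose X passes — search the same position with O to move:
pass> [18] O move#1: -1:-1/17*, -3:-1/15, -5:-1/13
pass> [17] X move#2: -1:+1/16*, -3:+1/14, -5:+1/12
pass> [16] O move#3: -1:-1/15*, -3:-1/13, -5:-1/11
pass> [15] X move#4: -1:+1/14*, -3:+1/12, -5:+1/10
pass> [14] O move#5: -1:-1/13*, -3:-1/11, -5:-1/9
pass> [13] X move#6: -1:+1/12*, -3:+1/10, -5:+1/8
pass> [12] O move#7: -1:-1/11*, -3:-1/9, -5:-1/7
pass> [11] X move#8: -1:+1/10*, -3:+1/8, -5:+1/6
pass> [10] O move#9: -1:-1/9*, -3:-1/7, -5:-1/5
pass> [9] X move#10: -1:+1/8*, -3:+1/6, -5:+1/4
pass> [8] O move#11: -1:-1/7*, -3:-1/5, -5:-1/3
pass> [7] X move#12: -1:+1/6*, -3:+1/4, -5:+1/2
pass> [6] O move#13: -1:-1/5*, -3:-1/3, -5:-1/1
pass> [5] X move#14: -1:+1/4*, -3:+1/2, -5:+1/0
pass> [4] O move#15: -1:-1/3*, -3:-1/1
pass> [3] X move#16: -1:+1/2*, -3:+1/0
pass> [2] O move#17: -1:-1/1*
pass> [1] X move#18: -1:+1/0*
pass> [0] end (terminal -1, O#19); searched 18 to 18
for X: play -1, pass +1

zugzwang(18, X) = True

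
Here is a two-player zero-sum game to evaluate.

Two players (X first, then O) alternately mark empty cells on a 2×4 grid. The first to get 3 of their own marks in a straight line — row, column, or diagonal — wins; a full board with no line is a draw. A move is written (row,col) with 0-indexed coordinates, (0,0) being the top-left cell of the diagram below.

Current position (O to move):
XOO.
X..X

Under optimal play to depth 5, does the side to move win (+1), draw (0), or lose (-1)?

value(XOO./X..X, O) = +1

ply 1, O at XOO./X..X | (0,3)=+1→XOOO/X..X*; (1,1)=+0→XOO./XO.X; (1,2)=+0→XOO./X.OX
ply 2: XOOO/X..X is terminal -1 (X); from XOO./X..X depth 5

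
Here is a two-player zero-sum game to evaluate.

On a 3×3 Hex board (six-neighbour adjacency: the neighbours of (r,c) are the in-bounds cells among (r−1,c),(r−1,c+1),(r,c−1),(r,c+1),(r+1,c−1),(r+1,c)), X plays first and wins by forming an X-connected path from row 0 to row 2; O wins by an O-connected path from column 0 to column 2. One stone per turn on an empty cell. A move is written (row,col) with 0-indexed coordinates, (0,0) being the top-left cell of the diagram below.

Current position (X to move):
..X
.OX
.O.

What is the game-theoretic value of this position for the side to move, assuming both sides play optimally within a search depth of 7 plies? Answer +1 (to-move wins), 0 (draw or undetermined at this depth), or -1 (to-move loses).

value(..X/.OX/.O., X) = +1

p1 X@[..X/.OX/.O.]: (0,0)[X.X/.OX/.O.]-1 (0,1)[.XX/.OX/.O.]-1 (1,0)[..X/XOX/.O.]+1* (2,0)[..X/.OX/XO.]+1 (2,2)[..X/.OX/.OX]+1
p2 O@[..X/XOX/.O.]: (0,0)[O.X/XOX/.O.]-1* (0,1)[.OX/XOX/.O.]-1 (2,0)[..X/XOX/OO.]-1 (2,2)[..X/XOX/.OO]-1
p3 X@[O.X/XOX/.O.]: (0,1)[OXX/XOX/.O.]+1* (2,0)[O.X/XOX/XO.]+1 (2,2)[O.X/XOX/.OX]+1
p4 O@[OXX/XOX/.O.]: (2,0)[OXX/XOX/OO.]-1* (2,2)[OXX/XOX/.OO]-1
p5 X@[OXX/XOX/OO.]: (2,2)[OXX/XOX/OOX]+1*
p6 O@[OXX/XOX/OOX] terminal -1; root [..X/.OX/.O.] d7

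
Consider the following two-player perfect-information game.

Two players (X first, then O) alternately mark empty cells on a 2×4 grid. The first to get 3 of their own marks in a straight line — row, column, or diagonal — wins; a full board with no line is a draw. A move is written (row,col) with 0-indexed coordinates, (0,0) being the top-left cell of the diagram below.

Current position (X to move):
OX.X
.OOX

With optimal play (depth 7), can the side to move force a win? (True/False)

X winning at [OX.X/.OOX]: True

ply 1, X at OX.X/.OOX | (0,2)=+1→OXXX/.OOX*; (1,0)=+0→OX.X/XOOX
ply 2: OXXX/.OOX is terminal -1 (O); from OX.X/.OOX depth 7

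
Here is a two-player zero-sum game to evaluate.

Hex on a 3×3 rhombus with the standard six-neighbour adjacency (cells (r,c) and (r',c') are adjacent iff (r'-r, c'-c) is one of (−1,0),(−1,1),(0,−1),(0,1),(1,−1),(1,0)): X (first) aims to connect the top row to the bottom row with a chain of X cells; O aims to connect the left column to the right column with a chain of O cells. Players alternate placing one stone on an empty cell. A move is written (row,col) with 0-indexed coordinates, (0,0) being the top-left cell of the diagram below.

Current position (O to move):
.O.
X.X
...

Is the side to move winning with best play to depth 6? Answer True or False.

p1 O@[.O./X.X/...]: (0,0)[OO./X.X/...]-1* (0,2)[.OO/X.X/...]-1 (1,1)[.O./XOX/...]-1 (2,0)[.O./X.X/O..]-1 (2,1)[.O./X.X/.O.]-1 (2,2)[.O./X.X/..O]-1
p2 X@[OO./X.X/...]: (0,2)[OOX/X.X/...]+1* (1,1)[OO./XXX/...]-1 (2,0)[OO./X.X/X..]-1 (2,1)[OO./X.X/.X.]-1 (2,2)[OO./X.X/..X]-1
p3 O@[OOX/X.X/...]: (1,1)[OOX/XOX/...]-1* (2,0)[OOX/X.X/O..]-1 (2,1)[OOX/X.X/.O.]-1 (2,2)[OOX/X.X/..O]-1
p4 X@[OOX/XOX/...]: (2,0)[OOX/XOX/X..]+1* (2,1)[OOX/XOX/.X.]+1 (2,2)[OOX/XOX/..X]+1
p5 O@[OOX/XOX/X..]: (2,1)[OOX/XOX/XO.]-1* (2,2)[OOX/XOX/X.O]-1
p6 X@[OOX/XOX/XO.]: (2,2)[OOX/XOX/XOX]+1*
p7 O@[OOX/XOX/XOX] terminal -1; root [.O./X.X/...] d6

O winning at [.O./X.X/...]: False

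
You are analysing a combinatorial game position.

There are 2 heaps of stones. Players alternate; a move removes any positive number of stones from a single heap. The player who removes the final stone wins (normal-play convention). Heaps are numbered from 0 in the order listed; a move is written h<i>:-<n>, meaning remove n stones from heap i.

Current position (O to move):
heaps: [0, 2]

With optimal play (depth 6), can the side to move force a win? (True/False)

[(0,2)] O move#1: h1:-1:-1/(0,1), h1:-2:+1/(0,0)*
[(0,0)] end (terminal -1, X#2); searched (0,2) to 6

O winning at [(0,2)]: True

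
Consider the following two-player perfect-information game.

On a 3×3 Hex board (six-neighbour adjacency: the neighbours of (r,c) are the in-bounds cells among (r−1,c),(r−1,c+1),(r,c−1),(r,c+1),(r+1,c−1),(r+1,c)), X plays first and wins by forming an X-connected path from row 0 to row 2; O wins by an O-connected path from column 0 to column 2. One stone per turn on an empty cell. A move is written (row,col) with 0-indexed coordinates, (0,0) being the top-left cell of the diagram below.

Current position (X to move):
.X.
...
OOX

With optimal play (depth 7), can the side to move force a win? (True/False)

X winning at [.X./.../OOX]: True

[.X./.../OOX] X move#1: (0,0):-1/XX./.../OOX, (0,2):-1/.XX/.../OOX, (1,0):-1/.X./X../OOX, (1,1):-1/.X./.X./OOX, (1,2):+1/.X./..X/OOX*
[.X./..X/OOX] O move#2: (0,0):-1/OX./..X/OOX*, (0,2):-1/.XO/..X/OOX, (1,0):-1/.X./O.X/OOX, (1,1):-1/.X./.OX/OOX
[OX./..X/OOX] X move#3: (0,2):+1/OXX/..X/OOX*, (1,0):+1/OX./X.X/OOX, (1,1):+1/OX./.XX/OOX
[OXX/..X/OOX] end (terminal -1, O#4); searched .X./.../OOX to 7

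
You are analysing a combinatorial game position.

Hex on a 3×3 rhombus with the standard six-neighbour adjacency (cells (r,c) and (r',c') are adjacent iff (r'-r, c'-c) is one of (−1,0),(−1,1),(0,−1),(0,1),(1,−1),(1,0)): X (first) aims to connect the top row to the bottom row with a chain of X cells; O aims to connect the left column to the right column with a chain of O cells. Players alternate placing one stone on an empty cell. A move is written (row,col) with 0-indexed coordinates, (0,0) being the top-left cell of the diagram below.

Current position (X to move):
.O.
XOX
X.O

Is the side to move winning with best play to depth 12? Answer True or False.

ply 1, X at .O./XOX/X.O | (0,0)=+1→XO./XOX/X.O*; (0,2)=+1→.OX/XOX/X.O; (2,1)=+1→.O./XOX/XXO
ply 2: XO./XOX/X.O is terminal -1 (O); from .O./XOX/X.O depth 12

X winning at [.O./XOX/X.O]: True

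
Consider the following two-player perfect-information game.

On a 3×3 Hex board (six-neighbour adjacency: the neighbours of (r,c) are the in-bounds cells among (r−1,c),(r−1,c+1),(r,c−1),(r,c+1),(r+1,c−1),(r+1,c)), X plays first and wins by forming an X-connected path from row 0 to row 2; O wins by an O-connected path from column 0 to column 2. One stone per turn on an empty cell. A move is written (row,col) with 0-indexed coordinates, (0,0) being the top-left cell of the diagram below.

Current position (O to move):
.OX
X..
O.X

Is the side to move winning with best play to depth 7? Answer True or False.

O winning at [.OX/X../O.X]: True

[.OX/X../O.X] O move#1: (0,0):-1/OOX/X../O.X, (1,1):-1/.OX/XO./O.X, (1,2):+1/.OX/X.O/O.X*, (2,1):-1/.OX/X../OOX
[.OX/X.O/O.X] X move#2: (0,0):-1/XOX/X.O/O.X*, (1,1):-1/.OX/XXO/O.X, (2,1):-1/.OX/X.O/OXX
[XOX/X.O/O.X] O move#3: (1,1):+1/XOX/XOO/O.X*, (2,1):+1/XOX/X.O/OOX
[XOX/XOO/O.X] end (terminal -1, X#4); searched .OX/X../O.X to 7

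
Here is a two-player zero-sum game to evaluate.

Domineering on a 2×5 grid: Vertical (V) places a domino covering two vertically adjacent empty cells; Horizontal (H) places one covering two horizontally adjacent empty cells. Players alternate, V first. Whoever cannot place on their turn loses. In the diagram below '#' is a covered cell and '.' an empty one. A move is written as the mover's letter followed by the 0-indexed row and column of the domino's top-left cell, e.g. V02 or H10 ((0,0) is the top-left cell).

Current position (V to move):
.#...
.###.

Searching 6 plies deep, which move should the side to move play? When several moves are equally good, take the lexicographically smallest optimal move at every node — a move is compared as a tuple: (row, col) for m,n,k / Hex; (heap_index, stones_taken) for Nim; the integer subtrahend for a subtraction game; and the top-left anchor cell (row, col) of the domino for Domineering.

V's best at [.#.../.###.]: V04

[.#.../.###.] V move#1: V00:-1/##.../####., V04:+1/.#..#/.####*
[.#..#/.####] H move#2: H02:-1/.####/.####*
[.####/.####] V move#3: V00:+1/#####/#####*
[#####/#####] end (terminal -1, H#4); searched .#.../.###. to 6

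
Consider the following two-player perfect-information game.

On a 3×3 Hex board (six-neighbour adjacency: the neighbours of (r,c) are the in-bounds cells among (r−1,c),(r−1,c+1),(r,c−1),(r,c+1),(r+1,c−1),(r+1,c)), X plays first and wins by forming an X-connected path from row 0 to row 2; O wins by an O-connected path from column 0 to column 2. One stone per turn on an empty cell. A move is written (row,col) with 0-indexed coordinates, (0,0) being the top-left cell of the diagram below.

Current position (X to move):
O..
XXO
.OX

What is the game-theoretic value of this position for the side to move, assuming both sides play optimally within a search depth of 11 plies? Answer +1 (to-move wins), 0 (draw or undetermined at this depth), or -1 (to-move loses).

p1 X@[O../XXO/.OX]: (0,1)[OX./XXO/.OX]-1 (0,2)[O.X/XXO/.OX]-1 (2,0)[O../XXO/XOX]+1*
p2 O@[O../XXO/XOX]: (0,1)[OO./XXO/XOX]-1* (0,2)[O.O/XXO/XOX]-1
p3 X@[OO./XXO/XOX]: (0,2)[OOX/XXO/XOX]+1*
p4 O@[OOX/XXO/XOX] terminal -1; root [O../XXO/.OX] d11

value(O../XXO/.OX, X) = +1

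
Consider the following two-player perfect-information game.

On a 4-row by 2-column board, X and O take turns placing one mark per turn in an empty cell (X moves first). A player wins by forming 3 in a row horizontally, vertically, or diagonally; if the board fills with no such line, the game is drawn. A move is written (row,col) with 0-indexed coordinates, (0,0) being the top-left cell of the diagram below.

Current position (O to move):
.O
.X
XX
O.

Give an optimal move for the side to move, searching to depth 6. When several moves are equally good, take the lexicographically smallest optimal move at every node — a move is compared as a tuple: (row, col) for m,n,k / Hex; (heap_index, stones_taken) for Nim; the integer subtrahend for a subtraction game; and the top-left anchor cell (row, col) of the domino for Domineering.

O's best at [.O/.X/XX/O.]: (3,1)

ply 1, O at .O/.X/XX/O. | (0,0)=-1→OO/.X/XX/O.; (1,0)=-1→.O/OX/XX/O.; (3,1)=+0→.O/.X/XX/OO*
ply 2, X at .O/.X/XX/OO | (0,0)=+0→XO/.X/XX/OO*; (1,0)=+0→.O/XX/XX/OO
ply 3, O at XO/.X/XX/OO | (1,0)=+0→XO/OX/XX/OO*
ply 4: XO/OX/XX/OO is terminal +0 (X); from .O/.X/XX/O. depth 6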